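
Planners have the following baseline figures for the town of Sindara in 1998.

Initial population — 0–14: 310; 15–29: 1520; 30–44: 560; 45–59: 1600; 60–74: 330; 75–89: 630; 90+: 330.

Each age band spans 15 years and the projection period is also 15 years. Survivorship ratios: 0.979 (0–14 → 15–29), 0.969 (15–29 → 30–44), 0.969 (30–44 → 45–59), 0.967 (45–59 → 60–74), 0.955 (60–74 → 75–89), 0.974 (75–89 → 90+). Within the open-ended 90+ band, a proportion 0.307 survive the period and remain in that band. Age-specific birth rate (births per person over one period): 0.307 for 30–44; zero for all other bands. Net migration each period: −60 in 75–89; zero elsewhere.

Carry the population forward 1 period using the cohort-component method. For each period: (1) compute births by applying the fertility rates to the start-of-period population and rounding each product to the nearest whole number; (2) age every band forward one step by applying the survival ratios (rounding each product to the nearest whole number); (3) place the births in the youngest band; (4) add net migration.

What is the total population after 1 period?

5008

Period 1:
Births: 560 * 0.307 = 172
15–29: 310 * 0.979 = 303
30–44: 1520 * 0.969 = 1473
45–59: 560 * 0.969 = 543
60–74: 1600 * 0.967 = 1547
75–89: 330 * 0.955 = 315
90+: 630 * 0.974 + 330 * 0.307 = 614 + 101 = 715
Net migration: 75–89 − 60 → 255
Population now: 0–14=172, 15–29=303, 30–44=1473, 45–59=543, 60–74=1547, 75–89=255, 90+=715
Total after period 1: 172 + 303 + 1473 + 543 + 1547 + 255 + 715 = 5008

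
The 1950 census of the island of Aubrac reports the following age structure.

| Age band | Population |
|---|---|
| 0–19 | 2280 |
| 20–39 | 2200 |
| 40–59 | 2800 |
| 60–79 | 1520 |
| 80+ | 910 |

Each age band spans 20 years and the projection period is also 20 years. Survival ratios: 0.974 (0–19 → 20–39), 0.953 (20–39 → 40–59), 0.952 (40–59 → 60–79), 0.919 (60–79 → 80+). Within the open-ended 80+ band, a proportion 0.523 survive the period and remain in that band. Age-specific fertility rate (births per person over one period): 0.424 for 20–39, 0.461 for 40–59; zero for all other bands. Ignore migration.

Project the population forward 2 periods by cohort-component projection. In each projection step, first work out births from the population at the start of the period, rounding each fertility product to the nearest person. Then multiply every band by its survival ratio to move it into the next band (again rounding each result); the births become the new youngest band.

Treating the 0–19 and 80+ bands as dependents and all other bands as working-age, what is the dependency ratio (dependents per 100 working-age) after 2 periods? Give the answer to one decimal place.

Numbering the bands 1..5 from youngest to oldest:
Period 1:
Births: 2200 × 0.424 = 933  |  2800 × 0.461 = 1291 → total 2224
Band 2: 2280 × 0.974 = 2221
Band 3: 2200 × 0.953 = 2097
Band 4: 2800 × 0.952 = 2666
Band 5: 1520 × 0.919 + 910 × 0.523 = 1397 + 476 = 1873
Population now: 0–19=2224, 20–39=2221, 40–59=2097, 60–79=2666, 80+=1873
Period 2:
Births: 2221 × 0.424 = 942  |  2097 × 0.461 = 967 → total 1909
Band 2: 2224 × 0.974 = 2166
Band 3: 2221 × 0.953 = 2117
Band 4: 2097 × 0.952 = 1996
Band 5: 2666 × 0.919 + 1873 × 0.523 = 2450 + 980 = 3430
Population now: 0–19=1909, 20–39=2166, 40–59=2117, 60–79=1996, 80+=3430
Dependents (band 0–19 + band 80+) = 1909 + 3430 = 5339; working-age = 6279; ratio = 5339/6279 × 100 = 85.0

85.0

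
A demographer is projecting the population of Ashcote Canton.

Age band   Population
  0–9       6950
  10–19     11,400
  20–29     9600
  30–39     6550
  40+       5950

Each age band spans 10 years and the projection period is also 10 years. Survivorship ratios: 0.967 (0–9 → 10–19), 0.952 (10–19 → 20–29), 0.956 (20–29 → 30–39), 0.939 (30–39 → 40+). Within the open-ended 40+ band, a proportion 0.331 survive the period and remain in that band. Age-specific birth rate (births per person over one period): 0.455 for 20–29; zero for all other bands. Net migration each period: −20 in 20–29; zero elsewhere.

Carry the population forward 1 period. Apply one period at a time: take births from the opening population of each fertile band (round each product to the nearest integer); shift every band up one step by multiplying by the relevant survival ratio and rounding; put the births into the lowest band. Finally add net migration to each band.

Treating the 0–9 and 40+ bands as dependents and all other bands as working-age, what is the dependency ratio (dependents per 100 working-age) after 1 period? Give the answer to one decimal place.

Period 1:
Births: 9600 × 0.455 = 4368
10–19: 6950 × 0.967 = 6721
20–29: 11400 × 0.952 = 10853
30–39: 9600 × 0.956 = 9178
40+: 6550 × 0.939 + 5950 × 0.331 = 6150 + 1969 = 8119
Net migration: 20–29 − 20 → 10833
End of period: [4368, 6721, 10833, 9178, 8119]
Dependents (band 0–9 + band 40+) = 4368 + 8119 = 12487; working-age = 26732; ratio = 12487/26732 × 100 = 46.7

46.7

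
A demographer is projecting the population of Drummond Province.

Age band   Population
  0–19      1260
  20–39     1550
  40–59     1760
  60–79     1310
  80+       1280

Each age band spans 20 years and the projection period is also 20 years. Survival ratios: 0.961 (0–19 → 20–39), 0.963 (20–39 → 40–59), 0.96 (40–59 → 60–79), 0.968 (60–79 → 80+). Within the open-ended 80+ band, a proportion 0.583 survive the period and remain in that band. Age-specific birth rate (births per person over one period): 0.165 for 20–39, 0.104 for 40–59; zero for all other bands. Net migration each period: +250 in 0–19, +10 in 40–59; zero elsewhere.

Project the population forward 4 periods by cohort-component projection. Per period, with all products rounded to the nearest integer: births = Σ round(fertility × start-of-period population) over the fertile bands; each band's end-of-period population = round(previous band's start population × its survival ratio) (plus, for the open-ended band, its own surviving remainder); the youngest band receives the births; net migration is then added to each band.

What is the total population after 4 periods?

4929

[period 1]
Births: 1550 × 0.165 = 256, 1760 × 0.104 = 183 → 439
20–39: 1260 × 0.961 = 1211
40–59: 1550 × 0.963 = 1493
60–79: 1760 × 0.96 = 1690
80+: 1310 × 0.968 + 1280 × 0.583 = 1268 + 746 = 2014
Net migration: 0–19 + 250 → 689; 40–59 + 10 → 1503
Population now: 0–19=689, 20–39=1211, 40–59=1503, 60–79=1690, 80+=2014
[period 2]
Births: 1211 × 0.165 = 200, 1503 × 0.104 = 156 → 356
20–39: 689 × 0.961 = 662
40–59: 1211 × 0.963 = 1166
60–79: 1503 × 0.96 = 1443
80+: 1690 × 0.968 + 2014 × 0.583 = 1636 + 1174 = 2810
Net migration: 0–19 + 250 → 606; 40–59 + 10 → 1176
Population now: 0–19=606, 20–39=662, 40–59=1176, 60–79=1443, 80+=2810
[period 3]
Births: 662 × 0.165 = 109, 1176 × 0.104 = 122 → 231
20–39: 606 × 0.961 = 582
40–59: 662 × 0.963 = 638
60–79: 1176 × 0.96 = 1129
80+: 1443 × 0.968 + 2810 × 0.583 = 1397 + 1638 = 3035
Net migration: 0–19 + 250 → 481; 40–59 + 10 → 648
Population now: 0–19=481, 20–39=582, 40–59=648, 60–79=1129, 80+=3035
[period 4]
Births: 582 × 0.165 = 96, 648 × 0.104 = 67 → 163
20–39: 481 × 0.961 = 462
40–59: 582 × 0.963 = 560
60–79: 648 × 0.96 = 622
80+: 1129 × 0.968 + 3035 × 0.583 = 1093 + 1769 = 2862
Net migration: 0–19 + 250 → 413; 40–59 + 10 → 570
Population now: 0–19=413, 20–39=462, 40–59=570, 60–79=622, 80+=2862
Total after period 4: 413 + 462 + 570 + 622 + 2862 = 4929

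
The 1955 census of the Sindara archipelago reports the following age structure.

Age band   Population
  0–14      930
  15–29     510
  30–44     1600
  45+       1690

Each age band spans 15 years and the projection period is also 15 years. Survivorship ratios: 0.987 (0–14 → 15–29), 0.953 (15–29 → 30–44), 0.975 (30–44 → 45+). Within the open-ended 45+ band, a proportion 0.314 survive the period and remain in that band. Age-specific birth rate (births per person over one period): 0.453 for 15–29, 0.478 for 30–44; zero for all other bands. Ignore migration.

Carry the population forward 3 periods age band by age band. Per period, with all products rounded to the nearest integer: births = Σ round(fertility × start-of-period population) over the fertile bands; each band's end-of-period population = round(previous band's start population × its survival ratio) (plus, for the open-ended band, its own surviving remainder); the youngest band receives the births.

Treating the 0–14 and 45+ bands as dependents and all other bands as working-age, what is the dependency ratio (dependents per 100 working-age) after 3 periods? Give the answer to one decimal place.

131.3

Period 1:
Births: 510 * 0.453 = 231 ; 1600 * 0.478 = 765 ⇒ total 996
15–29: 930 * 0.987 = 918
30–44: 510 * 0.953 = 486
45+: 1600 * 0.975 + 1690 * 0.314 = 1560 + 531 = 2091
→ [996, 918, 486, 2091]
Period 2:
Births: 918 * 0.453 = 416 ; 486 * 0.478 = 232 ⇒ total 648
15–29: 996 * 0.987 = 983
30–44: 918 * 0.953 = 875
45+: 486 * 0.975 + 2091 * 0.314 = 474 + 657 = 1131
→ [648, 983, 875, 1131]
Period 3:
Births: 983 * 0.453 = 445 ; 875 * 0.478 = 418 ⇒ total 863
15–29: 648 * 0.987 = 640
30–44: 983 * 0.953 = 937
45+: 875 * 0.975 + 1131 * 0.314 = 853 + 355 = 1208
→ [863, 640, 937, 1208]
Dependents (band 0–14 + band 45+) = 863 + 1208 = 2071; working-age = 1577; ratio = 2071/1577 × 100 = 131.3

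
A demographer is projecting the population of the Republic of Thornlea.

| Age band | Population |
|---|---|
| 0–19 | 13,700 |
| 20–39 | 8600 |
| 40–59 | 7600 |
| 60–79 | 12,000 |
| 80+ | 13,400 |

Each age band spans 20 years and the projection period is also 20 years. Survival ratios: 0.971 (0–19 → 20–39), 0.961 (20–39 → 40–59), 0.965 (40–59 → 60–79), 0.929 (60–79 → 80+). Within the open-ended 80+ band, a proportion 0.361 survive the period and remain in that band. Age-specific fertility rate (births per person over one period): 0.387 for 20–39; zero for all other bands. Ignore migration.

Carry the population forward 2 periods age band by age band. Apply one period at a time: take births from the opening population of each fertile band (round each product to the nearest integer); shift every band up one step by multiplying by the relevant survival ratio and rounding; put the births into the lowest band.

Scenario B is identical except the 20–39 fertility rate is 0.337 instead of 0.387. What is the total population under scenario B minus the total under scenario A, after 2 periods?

(Groups numbered youngest = 1 to oldest = 5.)
After projecting period 1:
Births: 8600 * 0.387 = 3328
Group 2: 13700 * 0.971 = 13303
Group 3: 8600 * 0.961 = 8265
Group 4: 7600 * 0.965 = 7334
Group 5: 12000 * 0.929 + 13400 * 0.361 = 11148 + 4837 = 15985
End of period: [3328, 13303, 8265, 7334, 15985]
After projecting period 2:
Births: 13303 * 0.387 = 5148
Group 2: 3328 * 0.971 = 3231
Group 3: 13303 * 0.961 = 12784
Group 4: 8265 * 0.965 = 7976
Group 5: 7334 * 0.929 + 15985 * 0.361 = 6813 + 5771 = 12584
End of period: [5148, 3231, 12784, 7976, 12584]
Scenario A total after 2 periods: 41723
Scenario B projection —
After projecting period 1:
Births: 8600 * 0.337 = 2898
Group 2: 13700 * 0.971 = 13303
Group 3: 8600 * 0.961 = 8265
Group 4: 7600 * 0.965 = 7334
Group 5: 12000 * 0.929 + 13400 * 0.361 = 11148 + 4837 = 15985
End of period: [2898, 13303, 8265, 7334, 15985]
After projecting period 2:
Births: 13303 * 0.337 = 4483
Group 2: 2898 * 0.971 = 2814
Group 3: 13303 * 0.961 = 12784
Group 4: 8265 * 0.965 = 7976
Group 5: 7334 * 0.929 + 15985 * 0.361 = 6813 + 5771 = 12584
End of period: [4483, 2814, 12784, 7976, 12584]
Scenario B total after 2 periods: 40641
Difference B − A = 40641 − 41723 = -1082

-1082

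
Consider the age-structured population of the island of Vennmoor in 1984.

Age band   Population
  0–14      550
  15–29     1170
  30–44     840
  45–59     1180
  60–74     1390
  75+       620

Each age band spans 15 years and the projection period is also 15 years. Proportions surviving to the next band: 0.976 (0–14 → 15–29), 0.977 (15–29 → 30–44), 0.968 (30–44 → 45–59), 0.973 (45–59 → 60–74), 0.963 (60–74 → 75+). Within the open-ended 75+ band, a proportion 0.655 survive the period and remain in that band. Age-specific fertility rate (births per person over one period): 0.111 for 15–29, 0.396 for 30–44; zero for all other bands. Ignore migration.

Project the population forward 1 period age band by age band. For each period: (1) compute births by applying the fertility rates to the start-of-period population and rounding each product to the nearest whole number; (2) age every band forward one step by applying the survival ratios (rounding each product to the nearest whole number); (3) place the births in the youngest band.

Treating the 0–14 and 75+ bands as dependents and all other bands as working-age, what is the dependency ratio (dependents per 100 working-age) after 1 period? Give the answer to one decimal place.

60.6

Period 1:
Births: 1170 * 0.111 = 130, 840 * 0.396 = 333 → total 463
15–29: 550 * 0.976 = 537
30–44: 1170 * 0.977 = 1143
45–59: 840 * 0.968 = 813
60–74: 1180 * 0.973 = 1148
75+: 1390 * 0.963 + 620 * 0.655 = 1339 + 406 = 1745
→ [463, 537, 1143, 813, 1148, 1745]
Dependents (band 0–14 + band 75+) = 463 + 1745 = 2208; working-age = 3641; ratio = 2208/3641 × 100 = 60.6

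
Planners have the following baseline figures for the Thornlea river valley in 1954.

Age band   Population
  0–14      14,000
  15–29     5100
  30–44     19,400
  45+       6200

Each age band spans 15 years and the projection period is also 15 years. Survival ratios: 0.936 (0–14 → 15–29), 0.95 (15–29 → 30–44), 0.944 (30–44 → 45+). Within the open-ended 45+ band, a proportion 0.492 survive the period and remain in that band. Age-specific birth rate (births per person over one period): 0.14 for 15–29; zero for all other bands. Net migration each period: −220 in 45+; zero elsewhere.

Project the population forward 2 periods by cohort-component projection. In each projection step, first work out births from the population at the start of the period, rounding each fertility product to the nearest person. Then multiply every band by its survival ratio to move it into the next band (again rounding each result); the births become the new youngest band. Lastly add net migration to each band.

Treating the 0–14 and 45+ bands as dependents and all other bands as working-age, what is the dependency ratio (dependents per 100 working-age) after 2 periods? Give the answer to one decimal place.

Let band 1 be 0–14 through band 4 = 45+.
Period 1:
Births: 5100 * 0.14 = 714
Band 2: 14000 * 0.936 = 13104
Band 3: 5100 * 0.95 = 4845
Band 4: 19400 * 0.944 + 6200 * 0.492 = 18314 + 3050 = 21364
Net migration: Band 4 − 220 → 21144
Population now: 0–14=714, 15–29=13104, 30–44=4845, 45+=21144
Period 2:
Births: 13104 * 0.14 = 1835
Band 2: 714 * 0.936 = 668
Band 3: 13104 * 0.95 = 12449
Band 4: 4845 * 0.944 + 21144 * 0.492 = 4574 + 10403 = 14977
Net migration: Band 4 − 220 → 14757
Population now: 0–14=1835, 15–29=668, 30–44=12449, 45+=14757
Dependents (band 0–14 + band 45+) = 1835 + 14757 = 16592; working-age = 13117; ratio = 16592/13117 × 100 = 126.5

126.5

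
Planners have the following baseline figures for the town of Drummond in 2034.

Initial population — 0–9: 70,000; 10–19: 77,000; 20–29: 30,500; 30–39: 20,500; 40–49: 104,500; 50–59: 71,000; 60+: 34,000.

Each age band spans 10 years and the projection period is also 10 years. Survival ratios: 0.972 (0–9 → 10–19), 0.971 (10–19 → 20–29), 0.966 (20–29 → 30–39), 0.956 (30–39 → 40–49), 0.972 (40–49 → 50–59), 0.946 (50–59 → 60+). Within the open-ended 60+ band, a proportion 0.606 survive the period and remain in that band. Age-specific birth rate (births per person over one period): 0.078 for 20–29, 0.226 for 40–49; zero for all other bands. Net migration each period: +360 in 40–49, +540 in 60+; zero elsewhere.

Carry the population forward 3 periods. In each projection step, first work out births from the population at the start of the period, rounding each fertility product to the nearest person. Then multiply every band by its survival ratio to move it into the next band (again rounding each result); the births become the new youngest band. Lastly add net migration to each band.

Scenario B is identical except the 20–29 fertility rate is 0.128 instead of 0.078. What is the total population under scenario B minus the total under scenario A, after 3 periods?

8377

Period 1:
Births: 30500 × 0.078 = 2379 ; 104500 × 0.226 = 23617 — total 25996
10–19: 70000 × 0.972 = 68040
20–29: 77000 × 0.971 = 74767
30–39: 30500 × 0.966 = 29463
40–49: 20500 × 0.956 = 19598
50–59: 104500 × 0.972 = 101574
60+: 71000 × 0.946 + 34000 × 0.606 = 67166 + 20604 = 87770
Net migration: 40–49 + 360 → 19958; 60+ + 540 → 88310
End of period: [25996, 68040, 74767, 29463, 19958, 101574, 88310]
Period 2:
Births: 74767 × 0.078 = 5832 ; 19958 × 0.226 = 4511 — total 10343
10–19: 25996 × 0.972 = 25268
20–29: 68040 × 0.971 = 66067
30–39: 74767 × 0.966 = 72225
40–49: 29463 × 0.956 = 28167
50–59: 19958 × 0.972 = 19399
60+: 101574 × 0.946 + 88310 × 0.606 = 96089 + 53516 = 149605
Net migration: 40–49 + 360 → 28527; 60+ + 540 → 150145
End of period: [10343, 25268, 66067, 72225, 28527, 19399, 150145]
Period 3:
Births: 66067 × 0.078 = 5153 ; 28527 × 0.226 = 6447 — total 11600
10–19: 10343 × 0.972 = 10053
20–29: 25268 × 0.971 = 24535
30–39: 66067 × 0.966 = 63821
40–49: 72225 × 0.956 = 69047
50–59: 28527 × 0.972 = 27728
60+: 19399 × 0.946 + 150145 × 0.606 = 18351 + 90988 = 109339
Net migration: 40–49 + 360 → 69407; 60+ + 540 → 109879
End of period: [11600, 10053, 24535, 63821, 69407, 27728, 109879]
Scenario A total after 3 periods: 317023
Scenario B projection —
Period 1:
Births: 30500 × 0.128 = 3904 ; 104500 × 0.226 = 23617 — total 27521
10–19: 70000 × 0.972 = 68040
20–29: 77000 × 0.971 = 74767
30–39: 30500 × 0.966 = 29463
40–49: 20500 × 0.956 = 19598
50–59: 104500 × 0.972 = 101574
60+: 71000 × 0.946 + 34000 × 0.606 = 67166 + 20604 = 87770
Net migration: 40–49 + 360 → 19958; 60+ + 540 → 88310
End of period: [27521, 68040, 74767, 29463, 19958, 101574, 88310]
Period 2:
Births: 74767 × 0.128 = 9570 ; 19958 × 0.226 = 4511 — total 14081
10–19: 27521 × 0.972 = 26750
20–29: 68040 × 0.971 = 66067
30–39: 74767 × 0.966 = 72225
40–49: 29463 × 0.956 = 28167
50–59: 19958 × 0.972 = 19399
60+: 101574 × 0.946 + 88310 × 0.606 = 96089 + 53516 = 149605
Net migration: 40–49 + 360 → 28527; 60+ + 540 → 150145
End of period: [14081, 26750, 66067, 72225, 28527, 19399, 150145]
Period 3:
Births: 66067 × 0.128 = 8457 ; 28527 × 0.226 = 6447 — total 14904
10–19: 14081 × 0.972 = 13687
20–29: 26750 × 0.971 = 25974
30–39: 66067 × 0.966 = 63821
40–49: 72225 × 0.956 = 69047
50–59: 28527 × 0.972 = 27728
60+: 19399 × 0.946 + 150145 × 0.606 = 18351 + 90988 = 109339
Net migration: 40–49 + 360 → 69407; 60+ + 540 → 109879
End of period: [14904, 13687, 25974, 63821, 69407, 27728, 109879]
Scenario B total after 3 periods: 325400
Difference B − A = 325400 − 317023 = 8377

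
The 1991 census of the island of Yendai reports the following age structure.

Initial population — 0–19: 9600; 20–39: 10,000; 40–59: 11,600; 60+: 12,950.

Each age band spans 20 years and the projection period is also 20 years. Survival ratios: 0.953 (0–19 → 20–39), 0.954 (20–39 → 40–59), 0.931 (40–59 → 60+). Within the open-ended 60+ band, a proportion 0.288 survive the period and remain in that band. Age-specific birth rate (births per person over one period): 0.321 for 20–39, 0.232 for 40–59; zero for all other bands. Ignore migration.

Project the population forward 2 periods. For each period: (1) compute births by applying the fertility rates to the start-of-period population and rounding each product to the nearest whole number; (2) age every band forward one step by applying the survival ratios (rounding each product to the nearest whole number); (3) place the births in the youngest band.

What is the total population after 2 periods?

Period 1.
Births: 10000 * 0.321 = 3210  |  11600 * 0.232 = 2691 ⇒ total 5901
20–39: 9600 * 0.953 = 9149
40–59: 10000 * 0.954 = 9540
60+: 11600 * 0.931 + 12950 * 0.288 = 10800 + 3730 = 14530
End of period: [5901, 9149, 9540, 14530]
Period 2.
Births: 9149 * 0.321 = 2937  |  9540 * 0.232 = 2213 ⇒ total 5150
20–39: 5901 * 0.953 = 5624
40–59: 9149 * 0.954 = 8728
60+: 9540 * 0.931 + 14530 * 0.288 = 8882 + 4185 = 13067
End of period: [5150, 5624, 8728, 13067]
Total after period 2: 5150 + 5624 + 8728 + 13067 = 32569

32569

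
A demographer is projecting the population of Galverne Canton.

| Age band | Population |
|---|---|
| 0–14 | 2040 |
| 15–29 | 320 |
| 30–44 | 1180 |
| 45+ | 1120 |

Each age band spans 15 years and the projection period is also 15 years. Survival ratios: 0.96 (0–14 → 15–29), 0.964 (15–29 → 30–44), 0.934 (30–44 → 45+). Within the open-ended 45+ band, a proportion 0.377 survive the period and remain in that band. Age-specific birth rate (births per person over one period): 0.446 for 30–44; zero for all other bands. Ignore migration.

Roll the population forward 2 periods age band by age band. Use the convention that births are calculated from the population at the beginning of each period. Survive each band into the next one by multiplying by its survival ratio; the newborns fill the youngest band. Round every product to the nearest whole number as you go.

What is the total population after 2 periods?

3393

Numbering the bands 1..4 from youngest to oldest:
[period 1]
Births: 1180 × 0.446 = 526
Band 2: 2040 × 0.96 = 1958
Band 3: 320 × 0.964 = 308
Band 4: 1180 × 0.934 + 1120 × 0.377 = 1102 + 422 = 1524
→ [526, 1958, 308, 1524]
[period 2]
Births: 308 × 0.446 = 137
Band 2: 526 × 0.96 = 505
Band 3: 1958 × 0.964 = 1888
Band 4: 308 × 0.934 + 1524 × 0.377 = 288 + 575 = 863
→ [137, 505, 1888, 863]
Total after period 2: 137 + 505 + 1888 + 863 = 3393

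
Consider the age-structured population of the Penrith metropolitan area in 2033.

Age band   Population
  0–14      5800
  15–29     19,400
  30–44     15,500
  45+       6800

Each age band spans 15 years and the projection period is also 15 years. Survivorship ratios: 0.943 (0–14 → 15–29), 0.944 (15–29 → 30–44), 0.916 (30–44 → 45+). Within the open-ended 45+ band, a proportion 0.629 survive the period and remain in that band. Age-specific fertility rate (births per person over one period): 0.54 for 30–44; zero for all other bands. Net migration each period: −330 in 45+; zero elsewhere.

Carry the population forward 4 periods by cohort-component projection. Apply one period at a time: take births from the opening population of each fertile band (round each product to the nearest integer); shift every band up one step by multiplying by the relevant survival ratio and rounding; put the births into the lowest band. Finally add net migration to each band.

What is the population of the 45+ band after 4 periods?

Period 1.
Births: 15500 × 0.54 = 8370
15–29: 5800 × 0.943 = 5469
30–44: 19400 × 0.944 = 18314
45+: 15500 × 0.916 + 6800 × 0.629 = 14198 + 4277 = 18475
Net migration: 45+ − 330 → 18145
Population now: 0–14=8370, 15–29=5469, 30–44=18314, 45+=18145
Period 2.
Births: 18314 × 0.54 = 9890
15–29: 8370 × 0.943 = 7893
30–44: 5469 × 0.944 = 5163
45+: 18314 × 0.916 + 18145 × 0.629 = 16776 + 11413 = 28189
Net migration: 45+ − 330 → 27859
Population now: 0–14=9890, 15–29=7893, 30–44=5163, 45+=27859
Period 3.
Births: 5163 × 0.54 = 2788
15–29: 9890 × 0.943 = 9326
30–44: 7893 × 0.944 = 7451
45+: 5163 × 0.916 + 27859 × 0.629 = 4729 + 17523 = 22252
Net migration: 45+ − 330 → 21922
Population now: 0–14=2788, 15–29=9326, 30–44=7451, 45+=21922
Period 4.
Births: 7451 × 0.54 = 4024
15–29: 2788 × 0.943 = 2629
30–44: 9326 × 0.944 = 8804
45+: 7451 × 0.916 + 21922 × 0.629 = 6825 + 13789 = 20614
Net migration: 45+ − 330 → 20284
Population now: 0–14=4024, 15–29=2629, 30–44=8804, 45+=20284

20284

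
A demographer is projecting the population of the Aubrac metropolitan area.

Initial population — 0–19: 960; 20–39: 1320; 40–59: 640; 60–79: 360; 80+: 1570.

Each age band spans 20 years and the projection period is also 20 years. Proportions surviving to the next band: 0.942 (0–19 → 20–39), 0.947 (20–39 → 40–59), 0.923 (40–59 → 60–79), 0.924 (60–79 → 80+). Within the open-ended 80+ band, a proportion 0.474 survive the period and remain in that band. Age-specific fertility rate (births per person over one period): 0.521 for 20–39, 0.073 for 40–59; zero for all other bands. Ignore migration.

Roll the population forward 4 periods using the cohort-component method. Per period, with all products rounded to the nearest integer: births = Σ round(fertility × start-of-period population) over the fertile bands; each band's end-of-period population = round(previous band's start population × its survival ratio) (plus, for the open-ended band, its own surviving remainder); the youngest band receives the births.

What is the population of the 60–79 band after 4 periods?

605

After projecting period 1:
Births: 1320 * 0.521 = 688  |  640 * 0.073 = 47 ⇒ total 735
20–39: 960 * 0.942 = 904
40–59: 1320 * 0.947 = 1250
60–79: 640 * 0.923 = 591
80+: 360 * 0.924 + 1570 * 0.474 = 333 + 744 = 1077
Giving 735 / 904 / 1250 / 591 / 1077.
After projecting period 2:
Births: 904 * 0.521 = 471  |  1250 * 0.073 = 91 ⇒ total 562
20–39: 735 * 0.942 = 692
40–59: 904 * 0.947 = 856
60–79: 1250 * 0.923 = 1154
80+: 591 * 0.924 + 1077 * 0.474 = 546 + 510 = 1056
Giving 562 / 692 / 856 / 1154 / 1056.
After projecting period 3:
Births: 692 * 0.521 = 361  |  856 * 0.073 = 62 ⇒ total 423
20–39: 562 * 0.942 = 529
40–59: 692 * 0.947 = 655
60–79: 856 * 0.923 = 790
80+: 1154 * 0.924 + 1056 * 0.474 = 1066 + 501 = 1567
Giving 423 / 529 / 655 / 790 / 1567.
After projecting period 4:
Births: 529 * 0.521 = 276  |  655 * 0.073 = 48 ⇒ total 324
20–39: 423 * 0.942 = 398
40–59: 529 * 0.947 = 501
60–79: 655 * 0.923 = 605
80+: 790 * 0.924 + 1567 * 0.474 = 730 + 743 = 1473
Giving 324 / 398 / 501 / 605 / 1473.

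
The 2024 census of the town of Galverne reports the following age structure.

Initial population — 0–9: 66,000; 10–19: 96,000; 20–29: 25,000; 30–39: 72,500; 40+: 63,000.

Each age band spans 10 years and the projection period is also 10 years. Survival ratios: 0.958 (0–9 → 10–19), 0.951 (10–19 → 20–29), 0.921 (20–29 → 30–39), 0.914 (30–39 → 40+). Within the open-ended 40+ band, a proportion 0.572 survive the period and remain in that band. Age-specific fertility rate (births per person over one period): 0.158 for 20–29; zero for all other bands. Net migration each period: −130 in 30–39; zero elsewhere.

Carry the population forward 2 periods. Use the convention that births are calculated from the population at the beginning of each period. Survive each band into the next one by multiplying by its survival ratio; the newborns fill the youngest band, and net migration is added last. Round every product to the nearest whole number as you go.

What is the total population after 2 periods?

241735

Numbering the groups 1..5 from youngest to oldest:
Period 1.
Births: 25000 * 0.158 = 3950
Group 2: 66000 * 0.958 = 63228
Group 3: 96000 * 0.951 = 91296
Group 4: 25000 * 0.921 = 23025
Group 5: 72500 * 0.914 + 63000 * 0.572 = 66265 + 36036 = 102301
Net migration: Group 4 − 130 → 22895
Population now: 0–9=3950, 10–19=63228, 20–29=91296, 30–39=22895, 40+=102301
Period 2.
Births: 91296 * 0.158 = 14425
Group 2: 3950 * 0.958 = 3784
Group 3: 63228 * 0.951 = 60130
Group 4: 91296 * 0.921 = 84084
Group 5: 22895 * 0.914 + 102301 * 0.572 = 20926 + 58516 = 79442
Net migration: Group 4 − 130 → 83954
Population now: 0–9=14425, 10–19=3784, 20–29=60130, 30–39=83954, 40+=79442
Total after period 2: 14425 + 3784 + 60130 + 83954 + 79442 = 241735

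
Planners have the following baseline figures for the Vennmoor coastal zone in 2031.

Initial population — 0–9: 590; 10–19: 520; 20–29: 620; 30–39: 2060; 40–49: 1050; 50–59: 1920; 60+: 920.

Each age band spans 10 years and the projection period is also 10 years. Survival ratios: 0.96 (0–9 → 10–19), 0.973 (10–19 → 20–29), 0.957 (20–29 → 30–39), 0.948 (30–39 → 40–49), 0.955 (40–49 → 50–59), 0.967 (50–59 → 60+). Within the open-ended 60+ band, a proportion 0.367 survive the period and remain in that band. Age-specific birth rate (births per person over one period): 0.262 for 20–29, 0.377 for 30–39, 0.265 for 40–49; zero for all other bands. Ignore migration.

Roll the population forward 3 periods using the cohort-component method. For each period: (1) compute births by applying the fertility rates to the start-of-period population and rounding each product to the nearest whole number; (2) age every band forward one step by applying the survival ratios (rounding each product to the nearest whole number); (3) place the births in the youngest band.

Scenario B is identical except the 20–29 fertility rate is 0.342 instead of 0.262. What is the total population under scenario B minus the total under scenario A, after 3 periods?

129

Period 1:
Births: 620 × 0.262 = 162 ; 2060 × 0.377 = 777 ; 1050 × 0.265 = 278 ⇒ total 1217
10–19: 590 × 0.96 = 566
20–29: 520 × 0.973 = 506
30–39: 620 × 0.957 = 593
40–49: 2060 × 0.948 = 1953
50–59: 1050 × 0.955 = 1003
60+: 1920 × 0.967 + 920 × 0.367 = 1857 + 338 = 2195
→ [1217, 566, 506, 593, 1953, 1003, 2195]
Period 2:
Births: 506 × 0.262 = 133 ; 593 × 0.377 = 224 ; 1953 × 0.265 = 518 ⇒ total 875
10–19: 1217 × 0.96 = 1168
20–29: 566 × 0.973 = 551
30–39: 506 × 0.957 = 484
40–49: 593 × 0.948 = 562
50–59: 1953 × 0.955 = 1865
60+: 1003 × 0.967 + 2195 × 0.367 = 970 + 806 = 1776
→ [875, 1168, 551, 484, 562, 1865, 1776]
Period 3:
Births: 551 × 0.262 = 144 ; 484 × 0.377 = 182 ; 562 × 0.265 = 149 ⇒ total 475
10–19: 875 × 0.96 = 840
20–29: 1168 × 0.973 = 1136
30–39: 551 × 0.957 = 527
40–49: 484 × 0.948 = 459
50–59: 562 × 0.955 = 537
60+: 1865 × 0.967 + 1776 × 0.367 = 1803 + 652 = 2455
→ [475, 840, 1136, 527, 459, 537, 2455]
Scenario A total after 3 periods: 6429
Scenario B projection —
Period 1:
Births: 620 × 0.342 = 212 ; 2060 × 0.377 = 777 ; 1050 × 0.265 = 278 ⇒ total 1267
10–19: 590 × 0.96 = 566
20–29: 520 × 0.973 = 506
30–39: 620 × 0.957 = 593
40–49: 2060 × 0.948 = 1953
50–59: 1050 × 0.955 = 1003
60+: 1920 × 0.967 + 920 × 0.367 = 1857 + 338 = 2195
→ [1267, 566, 506, 593, 1953, 1003, 2195]
Period 2:
Births: 506 × 0.342 = 173 ; 593 × 0.377 = 224 ; 1953 × 0.265 = 518 ⇒ total 915
10–19: 1267 × 0.96 = 1216
20–29: 566 × 0.973 = 551
30–39: 506 × 0.957 = 484
40–49: 593 × 0.948 = 562
50–59: 1953 × 0.955 = 1865
60+: 1003 × 0.967 + 2195 × 0.367 = 970 + 806 = 1776
→ [915, 1216, 551, 484, 562, 1865, 1776]
Period 3:
Births: 551 × 0.342 = 188 ; 484 × 0.377 = 182 ; 562 × 0.265 = 149 ⇒ total 519
10–19: 915 × 0.96 = 878
20–29: 1216 × 0.973 = 1183
30–39: 551 × 0.957 = 527
40–49: 484 × 0.948 = 459
50–59: 562 × 0.955 = 537
60+: 1865 × 0.967 + 1776 × 0.367 = 1803 + 652 = 2455
→ [519, 878, 1183, 527, 459, 537, 2455]
Scenario B total after 3 periods: 6558
Difference B − A = 6558 − 6429 = 129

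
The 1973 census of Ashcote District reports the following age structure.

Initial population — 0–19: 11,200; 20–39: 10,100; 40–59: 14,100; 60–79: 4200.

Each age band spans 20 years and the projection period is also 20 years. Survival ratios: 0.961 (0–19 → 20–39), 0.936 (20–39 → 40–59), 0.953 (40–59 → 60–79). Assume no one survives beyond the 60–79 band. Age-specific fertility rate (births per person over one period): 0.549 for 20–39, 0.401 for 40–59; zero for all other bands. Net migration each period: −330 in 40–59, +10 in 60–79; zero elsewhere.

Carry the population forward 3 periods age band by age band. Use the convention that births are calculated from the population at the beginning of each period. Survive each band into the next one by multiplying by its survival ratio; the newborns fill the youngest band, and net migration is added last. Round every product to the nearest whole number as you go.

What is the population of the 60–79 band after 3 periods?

Numbering the groups 1..4 from youngest to oldest:
Period 1:
Births: 10100 * 0.549 = 5545, 14100 * 0.401 = 5654 → 11199
Group 2: 11200 * 0.961 = 10763
Group 3: 10100 * 0.936 = 9454
Group 4: 14100 * 0.953 = 13437
Net migration: Group 3 − 330 → 9124; Group 4 + 10 → 13447
End of period: [11199, 10763, 9124, 13447]
Period 2:
Births: 10763 * 0.549 = 5909, 9124 * 0.401 = 3659 → 9568
Group 2: 11199 * 0.961 = 10762
Group 3: 10763 * 0.936 = 10074
Group 4: 9124 * 0.953 = 8695
Net migration: Group 3 − 330 → 9744; Group 4 + 10 → 8705
End of period: [9568, 10762, 9744, 8705]
Period 3:
Births: 10762 * 0.549 = 5908, 9744 * 0.401 = 3907 → 9815
Group 2: 9568 * 0.961 = 9195
Group 3: 10762 * 0.936 = 10073
Group 4: 9744 * 0.953 = 9286
Net migration: Group 3 − 330 → 9743; Group 4 + 10 → 9296
End of period: [9815, 9195, 9743, 9296]

9296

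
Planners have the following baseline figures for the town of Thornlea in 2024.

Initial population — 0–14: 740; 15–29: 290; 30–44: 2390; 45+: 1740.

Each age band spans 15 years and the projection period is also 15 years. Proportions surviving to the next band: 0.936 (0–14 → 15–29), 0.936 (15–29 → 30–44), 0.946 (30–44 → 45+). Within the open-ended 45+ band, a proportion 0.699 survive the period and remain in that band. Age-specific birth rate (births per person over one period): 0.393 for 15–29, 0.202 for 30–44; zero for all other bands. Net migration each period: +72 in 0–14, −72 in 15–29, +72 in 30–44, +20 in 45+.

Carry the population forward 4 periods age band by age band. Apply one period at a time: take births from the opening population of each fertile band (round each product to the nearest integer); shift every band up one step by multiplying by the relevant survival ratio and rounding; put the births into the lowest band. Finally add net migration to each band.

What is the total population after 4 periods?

3356

(Groups numbered youngest = 1 to oldest = 4.)
— Period 1 —
Births: 290 × 0.393 = 114, 2390 × 0.202 = 483 ⇒ total 597
Group 2: 740 × 0.936 = 693
Group 3: 290 × 0.936 = 271
Group 4: 2390 × 0.946 + 1740 × 0.699 = 2261 + 1216 = 3477
Net migration: Group 1 + 72 → 669; Group 2 − 72 → 621; Group 3 + 72 → 343; Group 4 + 20 → 3497
Population now: 0–14=669, 15–29=621, 30–44=343, 45+=3497
— Period 2 —
Births: 621 × 0.393 = 244, 343 × 0.202 = 69 ⇒ total 313
Group 2: 669 × 0.936 = 626
Group 3: 621 × 0.936 = 581
Group 4: 343 × 0.946 + 3497 × 0.699 = 324 + 2444 = 2768
Net migration: Group 1 + 72 → 385; Group 2 − 72 → 554; Group 3 + 72 → 653; Group 4 + 20 → 2788
Population now: 0–14=385, 15–29=554, 30–44=653, 45+=2788
— Period 3 —
Births: 554 × 0.393 = 218, 653 × 0.202 = 132 ⇒ total 350
Group 2: 385 × 0.936 = 360
Group 3: 554 × 0.936 = 519
Group 4: 653 × 0.946 + 2788 × 0.699 = 618 + 1949 = 2567
Net migration: Group 1 + 72 → 422; Group 2 − 72 → 288; Group 3 + 72 → 591; Group 4 + 20 → 2587
Population now: 0–14=422, 15–29=288, 30–44=591, 45+=2587
— Period 4 —
Births: 288 × 0.393 = 113, 591 × 0.202 = 119 ⇒ total 232
Group 2: 422 × 0.936 = 395
Group 3: 288 × 0.936 = 270
Group 4: 591 × 0.946 + 2587 × 0.699 = 559 + 1808 = 2367
Net migration: Group 1 + 72 → 304; Group 2 − 72 → 323; Group 3 + 72 → 342; Group 4 + 20 → 2387
Population now: 0–14=304, 15–29=323, 30–44=342, 45+=2387
Total after period 4: 304 + 323 + 342 + 2387 = 3356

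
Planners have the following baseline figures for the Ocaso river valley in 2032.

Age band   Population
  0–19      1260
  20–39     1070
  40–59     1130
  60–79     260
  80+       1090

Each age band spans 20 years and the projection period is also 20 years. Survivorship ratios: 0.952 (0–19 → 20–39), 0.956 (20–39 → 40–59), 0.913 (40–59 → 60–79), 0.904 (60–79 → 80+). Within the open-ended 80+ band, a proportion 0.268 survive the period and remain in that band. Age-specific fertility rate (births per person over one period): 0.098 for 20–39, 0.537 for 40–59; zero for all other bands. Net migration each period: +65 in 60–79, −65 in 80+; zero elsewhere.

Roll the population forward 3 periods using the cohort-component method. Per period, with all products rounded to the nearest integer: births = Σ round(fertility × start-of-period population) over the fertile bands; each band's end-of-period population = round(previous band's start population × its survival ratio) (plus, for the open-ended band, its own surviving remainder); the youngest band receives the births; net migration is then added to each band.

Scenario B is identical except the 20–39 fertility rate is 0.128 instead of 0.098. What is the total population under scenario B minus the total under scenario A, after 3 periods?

88

— Period 1 —
Births: 1070 * 0.098 = 105  |  1130 * 0.537 = 607 — total 712
20–39: 1260 * 0.952 = 1200
40–59: 1070 * 0.956 = 1023
60–79: 1130 * 0.913 = 1032
80+: 260 * 0.904 + 1090 * 0.268 = 235 + 292 = 527
Net migration: 60–79 + 65 → 1097; 80+ − 65 → 462
Population now: 0–19=712, 20–39=1200, 40–59=1023, 60–79=1097, 80+=462
— Period 2 —
Births: 1200 * 0.098 = 118  |  1023 * 0.537 = 549 — total 667
20–39: 712 * 0.952 = 678
40–59: 1200 * 0.956 = 1147
60–79: 1023 * 0.913 = 934
80+: 1097 * 0.904 + 462 * 0.268 = 992 + 124 = 1116
Net migration: 60–79 + 65 → 999; 80+ − 65 → 1051
Population now: 0–19=667, 20–39=678, 40–59=1147, 60–79=999, 80+=1051
— Period 3 —
Births: 678 * 0.098 = 66  |  1147 * 0.537 = 616 — total 682
20–39: 667 * 0.952 = 635
40–59: 678 * 0.956 = 648
60–79: 1147 * 0.913 = 1047
80+: 999 * 0.904 + 1051 * 0.268 = 903 + 282 = 1185
Net migration: 60–79 + 65 → 1112; 80+ − 65 → 1120
Population now: 0–19=682, 20–39=635, 40–59=648, 60–79=1112, 80+=1120
Scenario A total after 3 periods: 4197
Scenario B projection —
— Period 1 —
Births: 1070 * 0.128 = 137  |  1130 * 0.537 = 607 — total 744
20–39: 1260 * 0.952 = 1200
40–59: 1070 * 0.956 = 1023
60–79: 1130 * 0.913 = 1032
80+: 260 * 0.904 + 1090 * 0.268 = 235 + 292 = 527
Net migration: 60–79 + 65 → 1097; 80+ − 65 → 462
Population now: 0–19=744, 20–39=1200, 40–59=1023, 60–79=1097, 80+=462
— Period 2 —
Births: 1200 * 0.128 = 154  |  1023 * 0.537 = 549 — total 703
20–39: 744 * 0.952 = 708
40–59: 1200 * 0.956 = 1147
60–79: 1023 * 0.913 = 934
80+: 1097 * 0.904 + 462 * 0.268 = 992 + 124 = 1116
Net migration: 60–79 + 65 → 999; 80+ − 65 → 1051
Population now: 0–19=703, 20–39=708, 40–59=1147, 60–79=999, 80+=1051
— Period 3 —
Births: 708 * 0.128 = 91  |  1147 * 0.537 = 616 — total 707
20–39: 703 * 0.952 = 669
40–59: 708 * 0.956 = 677
60–79: 1147 * 0.913 = 1047
80+: 999 * 0.904 + 1051 * 0.268 = 903 + 282 = 1185
Net migration: 60–79 + 65 → 1112; 80+ − 65 → 1120
Population now: 0–19=707, 20–39=669, 40–59=677, 60–79=1112, 80+=1120
Scenario B total after 3 periods: 4285
Difference B − A = 4285 − 4197 = 88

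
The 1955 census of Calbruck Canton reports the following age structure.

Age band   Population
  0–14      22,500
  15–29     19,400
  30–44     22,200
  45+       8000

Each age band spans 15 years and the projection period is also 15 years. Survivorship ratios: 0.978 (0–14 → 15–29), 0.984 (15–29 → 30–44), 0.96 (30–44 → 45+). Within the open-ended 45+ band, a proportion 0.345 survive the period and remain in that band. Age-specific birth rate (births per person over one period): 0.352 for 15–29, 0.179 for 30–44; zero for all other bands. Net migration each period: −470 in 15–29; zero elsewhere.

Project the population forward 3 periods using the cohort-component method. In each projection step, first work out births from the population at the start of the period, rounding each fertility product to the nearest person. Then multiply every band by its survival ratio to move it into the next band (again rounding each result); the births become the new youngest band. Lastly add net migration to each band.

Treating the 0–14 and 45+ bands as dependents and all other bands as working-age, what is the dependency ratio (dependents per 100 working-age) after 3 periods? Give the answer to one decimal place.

(Bands numbered youngest = 1 to oldest = 4.)
After projecting period 1:
Births: 19400 × 0.352 = 6829 ; 22200 × 0.179 = 3974 — total 10803
Band 2: 22500 × 0.978 = 22005
Band 3: 19400 × 0.984 = 19090
Band 4: 22200 × 0.96 + 8000 × 0.345 = 21312 + 2760 = 24072
Net migration: Band 2 − 470 → 21535
End of period: [10803, 21535, 19090, 24072]
After projecting period 2:
Births: 21535 × 0.352 = 7580 ; 19090 × 0.179 = 3417 — total 10997
Band 2: 10803 × 0.978 = 10565
Band 3: 21535 × 0.984 = 21190
Band 4: 19090 × 0.96 + 24072 × 0.345 = 18326 + 8305 = 26631
Net migration: Band 2 − 470 → 10095
End of period: [10997, 10095, 21190, 26631]
After projecting period 3:
Births: 10095 × 0.352 = 3553 ; 21190 × 0.179 = 3793 — total 7346
Band 2: 10997 × 0.978 = 10755
Band 3: 10095 × 0.984 = 9933
Band 4: 21190 × 0.96 + 26631 × 0.345 = 20342 + 9188 = 29530
Net migration: Band 2 − 470 → 10285
End of period: [7346, 10285, 9933, 29530]
Dependents (band 0–14 + band 45+) = 7346 + 29530 = 36876; working-age = 20218; ratio = 36876/20218 × 100 = 182.4

182.4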